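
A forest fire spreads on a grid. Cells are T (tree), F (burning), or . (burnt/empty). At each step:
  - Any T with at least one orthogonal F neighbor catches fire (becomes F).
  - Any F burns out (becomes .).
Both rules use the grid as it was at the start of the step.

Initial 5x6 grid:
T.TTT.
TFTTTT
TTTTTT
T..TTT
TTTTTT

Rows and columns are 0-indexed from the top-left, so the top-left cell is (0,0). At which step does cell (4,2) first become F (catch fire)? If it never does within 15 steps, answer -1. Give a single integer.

Step 1: cell (4,2)='T' (+3 fires, +1 burnt)
Step 2: cell (4,2)='T' (+5 fires, +3 burnt)
Step 3: cell (4,2)='T' (+4 fires, +5 burnt)
Step 4: cell (4,2)='T' (+5 fires, +4 burnt)
Step 5: cell (4,2)='T' (+4 fires, +5 burnt)
Step 6: cell (4,2)='F' (+3 fires, +4 burnt)
  -> target ignites at step 6
Step 7: cell (4,2)='.' (+1 fires, +3 burnt)
Step 8: cell (4,2)='.' (+0 fires, +1 burnt)
  fire out at step 8

6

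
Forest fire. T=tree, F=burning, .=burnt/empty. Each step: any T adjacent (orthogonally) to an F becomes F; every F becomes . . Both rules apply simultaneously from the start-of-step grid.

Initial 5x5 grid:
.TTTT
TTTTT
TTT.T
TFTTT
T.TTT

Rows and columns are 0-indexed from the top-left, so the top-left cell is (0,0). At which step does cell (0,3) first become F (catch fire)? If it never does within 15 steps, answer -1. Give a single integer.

Step 1: cell (0,3)='T' (+3 fires, +1 burnt)
Step 2: cell (0,3)='T' (+6 fires, +3 burnt)
Step 3: cell (0,3)='T' (+5 fires, +6 burnt)
Step 4: cell (0,3)='T' (+4 fires, +5 burnt)
Step 5: cell (0,3)='F' (+2 fires, +4 burnt)
  -> target ignites at step 5
Step 6: cell (0,3)='.' (+1 fires, +2 burnt)
Step 7: cell (0,3)='.' (+0 fires, +1 burnt)
  fire out at step 7

5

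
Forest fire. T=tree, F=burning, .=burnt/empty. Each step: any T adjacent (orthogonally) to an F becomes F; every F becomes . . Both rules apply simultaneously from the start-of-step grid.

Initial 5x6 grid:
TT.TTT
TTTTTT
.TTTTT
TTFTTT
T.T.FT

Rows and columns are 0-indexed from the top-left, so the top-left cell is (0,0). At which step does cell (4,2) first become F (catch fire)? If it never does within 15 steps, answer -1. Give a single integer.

Step 1: cell (4,2)='F' (+6 fires, +2 burnt)
  -> target ignites at step 1
Step 2: cell (4,2)='.' (+6 fires, +6 burnt)
Step 3: cell (4,2)='.' (+5 fires, +6 burnt)
Step 4: cell (4,2)='.' (+5 fires, +5 burnt)
Step 5: cell (4,2)='.' (+2 fires, +5 burnt)
Step 6: cell (4,2)='.' (+0 fires, +2 burnt)
  fire out at step 6

1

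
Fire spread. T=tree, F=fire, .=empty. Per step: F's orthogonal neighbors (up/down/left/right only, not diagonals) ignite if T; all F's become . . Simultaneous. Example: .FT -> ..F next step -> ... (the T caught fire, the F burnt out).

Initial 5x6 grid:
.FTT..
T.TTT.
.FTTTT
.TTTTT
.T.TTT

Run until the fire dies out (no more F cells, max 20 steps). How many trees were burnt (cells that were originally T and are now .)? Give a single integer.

Answer: 18

Derivation:
Step 1: +3 fires, +2 burnt (F count now 3)
Step 2: +5 fires, +3 burnt (F count now 5)
Step 3: +3 fires, +5 burnt (F count now 3)
Step 4: +4 fires, +3 burnt (F count now 4)
Step 5: +2 fires, +4 burnt (F count now 2)
Step 6: +1 fires, +2 burnt (F count now 1)
Step 7: +0 fires, +1 burnt (F count now 0)
Fire out after step 7
Initially T: 19, now '.': 29
Total burnt (originally-T cells now '.'): 18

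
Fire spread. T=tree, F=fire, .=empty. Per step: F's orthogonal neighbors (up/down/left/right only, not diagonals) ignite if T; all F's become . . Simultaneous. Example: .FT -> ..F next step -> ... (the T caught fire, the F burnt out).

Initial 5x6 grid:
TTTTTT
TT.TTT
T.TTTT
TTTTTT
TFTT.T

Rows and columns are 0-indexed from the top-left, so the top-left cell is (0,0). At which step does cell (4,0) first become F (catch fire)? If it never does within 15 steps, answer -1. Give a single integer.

Step 1: cell (4,0)='F' (+3 fires, +1 burnt)
  -> target ignites at step 1
Step 2: cell (4,0)='.' (+3 fires, +3 burnt)
Step 3: cell (4,0)='.' (+3 fires, +3 burnt)
Step 4: cell (4,0)='.' (+3 fires, +3 burnt)
Step 5: cell (4,0)='.' (+5 fires, +3 burnt)
Step 6: cell (4,0)='.' (+5 fires, +5 burnt)
Step 7: cell (4,0)='.' (+3 fires, +5 burnt)
Step 8: cell (4,0)='.' (+1 fires, +3 burnt)
Step 9: cell (4,0)='.' (+0 fires, +1 burnt)
  fire out at step 9

1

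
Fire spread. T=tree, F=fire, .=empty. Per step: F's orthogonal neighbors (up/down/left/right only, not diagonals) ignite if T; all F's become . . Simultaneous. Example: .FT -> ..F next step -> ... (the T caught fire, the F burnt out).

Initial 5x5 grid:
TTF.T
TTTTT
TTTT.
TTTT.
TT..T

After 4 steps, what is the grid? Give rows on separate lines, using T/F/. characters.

Step 1: 2 trees catch fire, 1 burn out
  TF..T
  TTFTT
  TTTT.
  TTTT.
  TT..T
Step 2: 4 trees catch fire, 2 burn out
  F...T
  TF.FT
  TTFT.
  TTTT.
  TT..T
Step 3: 5 trees catch fire, 4 burn out
  ....T
  F...F
  TF.F.
  TTFT.
  TT..T
Step 4: 4 trees catch fire, 5 burn out
  ....F
  .....
  F....
  TF.F.
  TT..T

....F
.....
F....
TF.F.
TT..T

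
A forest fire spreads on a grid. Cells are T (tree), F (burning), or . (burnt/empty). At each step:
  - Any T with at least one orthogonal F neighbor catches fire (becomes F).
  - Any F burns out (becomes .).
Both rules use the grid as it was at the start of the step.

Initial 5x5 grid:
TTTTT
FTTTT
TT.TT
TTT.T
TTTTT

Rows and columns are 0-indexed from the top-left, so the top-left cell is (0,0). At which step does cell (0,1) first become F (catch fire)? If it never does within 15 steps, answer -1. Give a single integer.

Step 1: cell (0,1)='T' (+3 fires, +1 burnt)
Step 2: cell (0,1)='F' (+4 fires, +3 burnt)
  -> target ignites at step 2
Step 3: cell (0,1)='.' (+4 fires, +4 burnt)
Step 4: cell (0,1)='.' (+5 fires, +4 burnt)
Step 5: cell (0,1)='.' (+3 fires, +5 burnt)
Step 6: cell (0,1)='.' (+2 fires, +3 burnt)
Step 7: cell (0,1)='.' (+1 fires, +2 burnt)
Step 8: cell (0,1)='.' (+0 fires, +1 burnt)
  fire out at step 8

2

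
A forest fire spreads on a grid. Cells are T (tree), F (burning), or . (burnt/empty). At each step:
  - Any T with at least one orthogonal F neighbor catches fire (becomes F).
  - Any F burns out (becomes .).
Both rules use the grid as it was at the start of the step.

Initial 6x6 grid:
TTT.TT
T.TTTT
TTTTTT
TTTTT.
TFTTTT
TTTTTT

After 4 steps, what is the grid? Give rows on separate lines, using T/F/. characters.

Step 1: 4 trees catch fire, 1 burn out
  TTT.TT
  T.TTTT
  TTTTTT
  TFTTT.
  F.FTTT
  TFTTTT
Step 2: 6 trees catch fire, 4 burn out
  TTT.TT
  T.TTTT
  TFTTTT
  F.FTT.
  ...FTT
  F.FTTT
Step 3: 5 trees catch fire, 6 burn out
  TTT.TT
  T.TTTT
  F.FTTT
  ...FT.
  ....FT
  ...FTT
Step 4: 6 trees catch fire, 5 burn out
  TTT.TT
  F.FTTT
  ...FTT
  ....F.
  .....F
  ....FT

TTT.TT
F.FTTT
...FTT
....F.
.....F
....FT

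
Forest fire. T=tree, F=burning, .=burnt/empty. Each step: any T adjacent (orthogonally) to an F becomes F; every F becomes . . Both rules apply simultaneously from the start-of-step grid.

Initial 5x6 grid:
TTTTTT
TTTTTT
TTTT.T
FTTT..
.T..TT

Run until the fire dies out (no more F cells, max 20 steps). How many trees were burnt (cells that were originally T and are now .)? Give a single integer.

Answer: 21

Derivation:
Step 1: +2 fires, +1 burnt (F count now 2)
Step 2: +4 fires, +2 burnt (F count now 4)
Step 3: +4 fires, +4 burnt (F count now 4)
Step 4: +3 fires, +4 burnt (F count now 3)
Step 5: +2 fires, +3 burnt (F count now 2)
Step 6: +2 fires, +2 burnt (F count now 2)
Step 7: +2 fires, +2 burnt (F count now 2)
Step 8: +2 fires, +2 burnt (F count now 2)
Step 9: +0 fires, +2 burnt (F count now 0)
Fire out after step 9
Initially T: 23, now '.': 28
Total burnt (originally-T cells now '.'): 21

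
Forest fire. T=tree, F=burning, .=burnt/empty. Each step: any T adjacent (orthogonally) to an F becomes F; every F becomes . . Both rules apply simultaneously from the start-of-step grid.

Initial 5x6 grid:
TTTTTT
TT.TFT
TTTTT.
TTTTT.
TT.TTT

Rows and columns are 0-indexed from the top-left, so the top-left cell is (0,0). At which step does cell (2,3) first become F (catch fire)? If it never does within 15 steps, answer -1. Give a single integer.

Step 1: cell (2,3)='T' (+4 fires, +1 burnt)
Step 2: cell (2,3)='F' (+4 fires, +4 burnt)
  -> target ignites at step 2
Step 3: cell (2,3)='.' (+4 fires, +4 burnt)
Step 4: cell (2,3)='.' (+5 fires, +4 burnt)
Step 5: cell (2,3)='.' (+4 fires, +5 burnt)
Step 6: cell (2,3)='.' (+3 fires, +4 burnt)
Step 7: cell (2,3)='.' (+1 fires, +3 burnt)
Step 8: cell (2,3)='.' (+0 fires, +1 burnt)
  fire out at step 8

2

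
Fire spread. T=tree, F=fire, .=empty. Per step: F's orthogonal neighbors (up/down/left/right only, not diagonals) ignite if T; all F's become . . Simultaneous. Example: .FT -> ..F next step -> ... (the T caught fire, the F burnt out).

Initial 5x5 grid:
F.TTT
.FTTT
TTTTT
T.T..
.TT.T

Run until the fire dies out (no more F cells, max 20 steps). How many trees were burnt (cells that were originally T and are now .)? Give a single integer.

Answer: 15

Derivation:
Step 1: +2 fires, +2 burnt (F count now 2)
Step 2: +4 fires, +2 burnt (F count now 4)
Step 3: +5 fires, +4 burnt (F count now 5)
Step 4: +3 fires, +5 burnt (F count now 3)
Step 5: +1 fires, +3 burnt (F count now 1)
Step 6: +0 fires, +1 burnt (F count now 0)
Fire out after step 6
Initially T: 16, now '.': 24
Total burnt (originally-T cells now '.'): 15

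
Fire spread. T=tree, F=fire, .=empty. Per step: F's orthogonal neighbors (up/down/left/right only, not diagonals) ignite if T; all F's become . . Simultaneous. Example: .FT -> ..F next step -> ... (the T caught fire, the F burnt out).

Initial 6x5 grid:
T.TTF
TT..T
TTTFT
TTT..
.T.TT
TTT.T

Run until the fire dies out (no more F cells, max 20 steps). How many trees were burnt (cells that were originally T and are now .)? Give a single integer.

Step 1: +4 fires, +2 burnt (F count now 4)
Step 2: +3 fires, +4 burnt (F count now 3)
Step 3: +3 fires, +3 burnt (F count now 3)
Step 4: +3 fires, +3 burnt (F count now 3)
Step 5: +2 fires, +3 burnt (F count now 2)
Step 6: +2 fires, +2 burnt (F count now 2)
Step 7: +0 fires, +2 burnt (F count now 0)
Fire out after step 7
Initially T: 20, now '.': 27
Total burnt (originally-T cells now '.'): 17

Answer: 17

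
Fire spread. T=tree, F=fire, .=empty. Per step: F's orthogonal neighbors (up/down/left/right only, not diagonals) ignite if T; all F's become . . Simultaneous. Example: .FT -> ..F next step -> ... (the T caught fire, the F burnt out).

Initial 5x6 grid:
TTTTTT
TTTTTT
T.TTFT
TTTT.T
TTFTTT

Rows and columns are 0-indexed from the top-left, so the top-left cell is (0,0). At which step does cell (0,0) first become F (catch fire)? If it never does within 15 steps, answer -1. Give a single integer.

Step 1: cell (0,0)='T' (+6 fires, +2 burnt)
Step 2: cell (0,0)='T' (+9 fires, +6 burnt)
Step 3: cell (0,0)='T' (+5 fires, +9 burnt)
Step 4: cell (0,0)='T' (+3 fires, +5 burnt)
Step 5: cell (0,0)='T' (+2 fires, +3 burnt)
Step 6: cell (0,0)='F' (+1 fires, +2 burnt)
  -> target ignites at step 6
Step 7: cell (0,0)='.' (+0 fires, +1 burnt)
  fire out at step 7

6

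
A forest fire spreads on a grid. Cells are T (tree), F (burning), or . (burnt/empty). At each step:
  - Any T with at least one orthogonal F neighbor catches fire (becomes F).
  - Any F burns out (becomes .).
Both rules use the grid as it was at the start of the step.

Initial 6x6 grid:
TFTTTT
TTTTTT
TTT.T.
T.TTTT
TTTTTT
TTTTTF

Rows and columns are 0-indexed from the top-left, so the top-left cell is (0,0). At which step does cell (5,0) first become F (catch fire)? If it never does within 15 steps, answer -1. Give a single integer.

Step 1: cell (5,0)='T' (+5 fires, +2 burnt)
Step 2: cell (5,0)='T' (+7 fires, +5 burnt)
Step 3: cell (5,0)='T' (+7 fires, +7 burnt)
Step 4: cell (5,0)='T' (+8 fires, +7 burnt)
Step 5: cell (5,0)='F' (+4 fires, +8 burnt)
  -> target ignites at step 5
Step 6: cell (5,0)='.' (+0 fires, +4 burnt)
  fire out at step 6

5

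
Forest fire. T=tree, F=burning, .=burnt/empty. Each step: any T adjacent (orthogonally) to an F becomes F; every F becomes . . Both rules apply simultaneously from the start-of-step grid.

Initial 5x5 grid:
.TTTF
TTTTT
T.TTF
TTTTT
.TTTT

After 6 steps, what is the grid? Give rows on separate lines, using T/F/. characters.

Step 1: 4 trees catch fire, 2 burn out
  .TTF.
  TTTTF
  T.TF.
  TTTTF
  .TTTT
Step 2: 5 trees catch fire, 4 burn out
  .TF..
  TTTF.
  T.F..
  TTTF.
  .TTTF
Step 3: 4 trees catch fire, 5 burn out
  .F...
  TTF..
  T....
  TTF..
  .TTF.
Step 4: 3 trees catch fire, 4 burn out
  .....
  TF...
  T....
  TF...
  .TF..
Step 5: 3 trees catch fire, 3 burn out
  .....
  F....
  T....
  F....
  .F...
Step 6: 1 trees catch fire, 3 burn out
  .....
  .....
  F....
  .....
  .....

.....
.....
F....
.....
.....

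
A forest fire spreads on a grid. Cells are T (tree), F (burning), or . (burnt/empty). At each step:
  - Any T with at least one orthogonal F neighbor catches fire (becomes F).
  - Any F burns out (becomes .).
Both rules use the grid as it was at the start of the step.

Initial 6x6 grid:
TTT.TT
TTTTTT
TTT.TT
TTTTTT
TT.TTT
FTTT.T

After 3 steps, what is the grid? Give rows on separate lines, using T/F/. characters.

Step 1: 2 trees catch fire, 1 burn out
  TTT.TT
  TTTTTT
  TTT.TT
  TTTTTT
  FT.TTT
  .FTT.T
Step 2: 3 trees catch fire, 2 burn out
  TTT.TT
  TTTTTT
  TTT.TT
  FTTTTT
  .F.TTT
  ..FT.T
Step 3: 3 trees catch fire, 3 burn out
  TTT.TT
  TTTTTT
  FTT.TT
  .FTTTT
  ...TTT
  ...F.T

TTT.TT
TTTTTT
FTT.TT
.FTTTT
...TTT
...F.T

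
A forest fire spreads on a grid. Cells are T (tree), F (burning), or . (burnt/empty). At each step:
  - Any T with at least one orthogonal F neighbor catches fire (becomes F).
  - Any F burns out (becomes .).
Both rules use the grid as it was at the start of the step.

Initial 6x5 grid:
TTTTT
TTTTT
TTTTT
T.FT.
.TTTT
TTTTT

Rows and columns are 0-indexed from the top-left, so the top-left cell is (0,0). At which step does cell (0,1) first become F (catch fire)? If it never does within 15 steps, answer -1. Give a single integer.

Step 1: cell (0,1)='T' (+3 fires, +1 burnt)
Step 2: cell (0,1)='T' (+6 fires, +3 burnt)
Step 3: cell (0,1)='T' (+8 fires, +6 burnt)
Step 4: cell (0,1)='F' (+7 fires, +8 burnt)
  -> target ignites at step 4
Step 5: cell (0,1)='.' (+2 fires, +7 burnt)
Step 6: cell (0,1)='.' (+0 fires, +2 burnt)
  fire out at step 6

4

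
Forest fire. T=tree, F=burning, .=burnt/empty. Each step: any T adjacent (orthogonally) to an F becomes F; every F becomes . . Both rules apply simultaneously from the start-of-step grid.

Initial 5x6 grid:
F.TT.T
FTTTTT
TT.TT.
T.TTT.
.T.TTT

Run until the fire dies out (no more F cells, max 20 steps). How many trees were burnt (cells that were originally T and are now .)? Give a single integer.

Step 1: +2 fires, +2 burnt (F count now 2)
Step 2: +3 fires, +2 burnt (F count now 3)
Step 3: +2 fires, +3 burnt (F count now 2)
Step 4: +3 fires, +2 burnt (F count now 3)
Step 5: +3 fires, +3 burnt (F count now 3)
Step 6: +4 fires, +3 burnt (F count now 4)
Step 7: +1 fires, +4 burnt (F count now 1)
Step 8: +1 fires, +1 burnt (F count now 1)
Step 9: +0 fires, +1 burnt (F count now 0)
Fire out after step 9
Initially T: 20, now '.': 29
Total burnt (originally-T cells now '.'): 19

Answer: 19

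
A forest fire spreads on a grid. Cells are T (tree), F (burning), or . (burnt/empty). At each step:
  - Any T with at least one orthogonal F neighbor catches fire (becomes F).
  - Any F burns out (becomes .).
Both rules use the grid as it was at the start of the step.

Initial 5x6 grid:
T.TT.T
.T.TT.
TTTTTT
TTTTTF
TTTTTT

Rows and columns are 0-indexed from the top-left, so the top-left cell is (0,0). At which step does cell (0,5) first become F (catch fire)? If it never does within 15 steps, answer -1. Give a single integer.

Step 1: cell (0,5)='T' (+3 fires, +1 burnt)
Step 2: cell (0,5)='T' (+3 fires, +3 burnt)
Step 3: cell (0,5)='T' (+4 fires, +3 burnt)
Step 4: cell (0,5)='T' (+4 fires, +4 burnt)
Step 5: cell (0,5)='T' (+4 fires, +4 burnt)
Step 6: cell (0,5)='T' (+4 fires, +4 burnt)
Step 7: cell (0,5)='T' (+0 fires, +4 burnt)
  fire out at step 7
Target never catches fire within 15 steps

-1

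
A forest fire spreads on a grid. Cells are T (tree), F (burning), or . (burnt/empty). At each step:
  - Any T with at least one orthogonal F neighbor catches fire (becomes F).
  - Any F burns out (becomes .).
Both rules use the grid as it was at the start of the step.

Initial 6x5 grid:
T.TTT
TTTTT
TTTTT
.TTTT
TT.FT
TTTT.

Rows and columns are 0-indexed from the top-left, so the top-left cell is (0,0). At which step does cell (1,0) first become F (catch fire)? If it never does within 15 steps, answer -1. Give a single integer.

Step 1: cell (1,0)='T' (+3 fires, +1 burnt)
Step 2: cell (1,0)='T' (+4 fires, +3 burnt)
Step 3: cell (1,0)='T' (+5 fires, +4 burnt)
Step 4: cell (1,0)='T' (+6 fires, +5 burnt)
Step 5: cell (1,0)='T' (+5 fires, +6 burnt)
Step 6: cell (1,0)='F' (+1 fires, +5 burnt)
  -> target ignites at step 6
Step 7: cell (1,0)='.' (+1 fires, +1 burnt)
Step 8: cell (1,0)='.' (+0 fires, +1 burnt)
  fire out at step 8

6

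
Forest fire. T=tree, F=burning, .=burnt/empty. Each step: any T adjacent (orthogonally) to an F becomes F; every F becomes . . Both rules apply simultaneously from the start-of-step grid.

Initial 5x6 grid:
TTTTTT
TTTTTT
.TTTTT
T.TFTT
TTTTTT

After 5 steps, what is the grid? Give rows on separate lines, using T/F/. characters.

Step 1: 4 trees catch fire, 1 burn out
  TTTTTT
  TTTTTT
  .TTFTT
  T.F.FT
  TTTFTT
Step 2: 6 trees catch fire, 4 burn out
  TTTTTT
  TTTFTT
  .TF.FT
  T....F
  TTF.FT
Step 3: 7 trees catch fire, 6 burn out
  TTTFTT
  TTF.FT
  .F...F
  T.....
  TF...F
Step 4: 5 trees catch fire, 7 burn out
  TTF.FT
  TF...F
  ......
  T.....
  F.....
Step 5: 4 trees catch fire, 5 burn out
  TF...F
  F.....
  ......
  F.....
  ......

TF...F
F.....
......
F.....
......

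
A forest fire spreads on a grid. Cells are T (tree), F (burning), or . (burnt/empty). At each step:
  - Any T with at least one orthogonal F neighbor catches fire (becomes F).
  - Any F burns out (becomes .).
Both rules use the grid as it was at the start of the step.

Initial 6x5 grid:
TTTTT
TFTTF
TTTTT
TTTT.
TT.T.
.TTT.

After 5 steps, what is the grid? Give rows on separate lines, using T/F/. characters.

Step 1: 7 trees catch fire, 2 burn out
  TFTTF
  F.FF.
  TFTTF
  TTTT.
  TT.T.
  .TTT.
Step 2: 7 trees catch fire, 7 burn out
  F.FF.
  .....
  F.FF.
  TFTT.
  TT.T.
  .TTT.
Step 3: 4 trees catch fire, 7 burn out
  .....
  .....
  .....
  F.FF.
  TF.T.
  .TTT.
Step 4: 3 trees catch fire, 4 burn out
  .....
  .....
  .....
  .....
  F..F.
  .FTT.
Step 5: 2 trees catch fire, 3 burn out
  .....
  .....
  .....
  .....
  .....
  ..FF.

.....
.....
.....
.....
.....
..FF.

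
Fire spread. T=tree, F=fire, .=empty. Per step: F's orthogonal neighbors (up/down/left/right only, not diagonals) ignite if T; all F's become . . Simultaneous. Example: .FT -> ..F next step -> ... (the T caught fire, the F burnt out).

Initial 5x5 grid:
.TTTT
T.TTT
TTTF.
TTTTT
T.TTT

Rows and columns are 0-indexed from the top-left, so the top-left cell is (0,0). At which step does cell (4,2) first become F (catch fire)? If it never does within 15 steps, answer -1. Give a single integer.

Step 1: cell (4,2)='T' (+3 fires, +1 burnt)
Step 2: cell (4,2)='T' (+7 fires, +3 burnt)
Step 3: cell (4,2)='F' (+6 fires, +7 burnt)
  -> target ignites at step 3
Step 4: cell (4,2)='.' (+3 fires, +6 burnt)
Step 5: cell (4,2)='.' (+1 fires, +3 burnt)
Step 6: cell (4,2)='.' (+0 fires, +1 burnt)
  fire out at step 6

3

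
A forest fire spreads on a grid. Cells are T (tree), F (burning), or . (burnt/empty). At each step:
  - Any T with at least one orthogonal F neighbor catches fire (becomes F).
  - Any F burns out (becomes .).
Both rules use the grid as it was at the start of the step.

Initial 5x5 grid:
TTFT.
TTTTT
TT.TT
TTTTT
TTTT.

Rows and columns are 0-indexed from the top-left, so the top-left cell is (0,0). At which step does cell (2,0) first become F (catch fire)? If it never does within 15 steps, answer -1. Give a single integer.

Step 1: cell (2,0)='T' (+3 fires, +1 burnt)
Step 2: cell (2,0)='T' (+3 fires, +3 burnt)
Step 3: cell (2,0)='T' (+4 fires, +3 burnt)
Step 4: cell (2,0)='F' (+4 fires, +4 burnt)
  -> target ignites at step 4
Step 5: cell (2,0)='.' (+5 fires, +4 burnt)
Step 6: cell (2,0)='.' (+2 fires, +5 burnt)
Step 7: cell (2,0)='.' (+0 fires, +2 burnt)
  fire out at step 7

4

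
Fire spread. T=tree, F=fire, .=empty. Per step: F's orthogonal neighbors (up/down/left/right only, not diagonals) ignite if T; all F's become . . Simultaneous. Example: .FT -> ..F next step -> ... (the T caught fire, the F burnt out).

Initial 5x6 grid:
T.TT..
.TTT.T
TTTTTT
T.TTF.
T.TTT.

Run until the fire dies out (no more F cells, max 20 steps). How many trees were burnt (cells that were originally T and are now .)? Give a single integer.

Answer: 19

Derivation:
Step 1: +3 fires, +1 burnt (F count now 3)
Step 2: +4 fires, +3 burnt (F count now 4)
Step 3: +4 fires, +4 burnt (F count now 4)
Step 4: +3 fires, +4 burnt (F count now 3)
Step 5: +3 fires, +3 burnt (F count now 3)
Step 6: +1 fires, +3 burnt (F count now 1)
Step 7: +1 fires, +1 burnt (F count now 1)
Step 8: +0 fires, +1 burnt (F count now 0)
Fire out after step 8
Initially T: 20, now '.': 29
Total burnt (originally-T cells now '.'): 19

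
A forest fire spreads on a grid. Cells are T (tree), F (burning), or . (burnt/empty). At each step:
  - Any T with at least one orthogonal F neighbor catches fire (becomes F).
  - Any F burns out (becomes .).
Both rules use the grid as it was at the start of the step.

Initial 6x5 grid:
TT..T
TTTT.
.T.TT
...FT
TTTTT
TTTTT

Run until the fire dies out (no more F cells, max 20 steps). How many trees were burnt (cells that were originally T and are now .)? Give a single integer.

Answer: 20

Derivation:
Step 1: +3 fires, +1 burnt (F count now 3)
Step 2: +5 fires, +3 burnt (F count now 5)
Step 3: +4 fires, +5 burnt (F count now 4)
Step 4: +3 fires, +4 burnt (F count now 3)
Step 5: +4 fires, +3 burnt (F count now 4)
Step 6: +1 fires, +4 burnt (F count now 1)
Step 7: +0 fires, +1 burnt (F count now 0)
Fire out after step 7
Initially T: 21, now '.': 29
Total burnt (originally-T cells now '.'): 20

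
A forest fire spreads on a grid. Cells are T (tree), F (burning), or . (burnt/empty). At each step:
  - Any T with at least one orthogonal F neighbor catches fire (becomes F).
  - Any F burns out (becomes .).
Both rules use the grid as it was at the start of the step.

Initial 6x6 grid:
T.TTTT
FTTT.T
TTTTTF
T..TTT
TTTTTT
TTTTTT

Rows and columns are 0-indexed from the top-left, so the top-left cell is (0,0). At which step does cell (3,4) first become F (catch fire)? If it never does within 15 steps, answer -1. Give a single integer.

Step 1: cell (3,4)='T' (+6 fires, +2 burnt)
Step 2: cell (3,4)='F' (+7 fires, +6 burnt)
  -> target ignites at step 2
Step 3: cell (3,4)='.' (+8 fires, +7 burnt)
Step 4: cell (3,4)='.' (+5 fires, +8 burnt)
Step 5: cell (3,4)='.' (+3 fires, +5 burnt)
Step 6: cell (3,4)='.' (+1 fires, +3 burnt)
Step 7: cell (3,4)='.' (+0 fires, +1 burnt)
  fire out at step 7

2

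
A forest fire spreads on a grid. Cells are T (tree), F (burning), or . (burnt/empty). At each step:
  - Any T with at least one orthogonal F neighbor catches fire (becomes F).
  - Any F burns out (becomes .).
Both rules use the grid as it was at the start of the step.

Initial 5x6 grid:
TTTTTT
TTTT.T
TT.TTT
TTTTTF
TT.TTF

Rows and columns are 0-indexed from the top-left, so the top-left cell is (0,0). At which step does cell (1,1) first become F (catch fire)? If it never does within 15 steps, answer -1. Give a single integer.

Step 1: cell (1,1)='T' (+3 fires, +2 burnt)
Step 2: cell (1,1)='T' (+4 fires, +3 burnt)
Step 3: cell (1,1)='T' (+3 fires, +4 burnt)
Step 4: cell (1,1)='T' (+3 fires, +3 burnt)
Step 5: cell (1,1)='T' (+5 fires, +3 burnt)
Step 6: cell (1,1)='F' (+4 fires, +5 burnt)
  -> target ignites at step 6
Step 7: cell (1,1)='.' (+2 fires, +4 burnt)
Step 8: cell (1,1)='.' (+1 fires, +2 burnt)
Step 9: cell (1,1)='.' (+0 fires, +1 burnt)
  fire out at step 9

6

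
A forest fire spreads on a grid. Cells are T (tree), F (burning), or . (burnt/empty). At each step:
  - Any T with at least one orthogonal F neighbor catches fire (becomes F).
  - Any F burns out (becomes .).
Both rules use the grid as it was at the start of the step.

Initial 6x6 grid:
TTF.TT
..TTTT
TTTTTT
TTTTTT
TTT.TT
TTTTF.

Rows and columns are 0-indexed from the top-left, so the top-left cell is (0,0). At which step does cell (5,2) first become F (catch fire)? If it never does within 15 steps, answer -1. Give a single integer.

Step 1: cell (5,2)='T' (+4 fires, +2 burnt)
Step 2: cell (5,2)='F' (+6 fires, +4 burnt)
  -> target ignites at step 2
Step 3: cell (5,2)='.' (+9 fires, +6 burnt)
Step 4: cell (5,2)='.' (+7 fires, +9 burnt)
Step 5: cell (5,2)='.' (+3 fires, +7 burnt)
Step 6: cell (5,2)='.' (+0 fires, +3 burnt)
  fire out at step 6

2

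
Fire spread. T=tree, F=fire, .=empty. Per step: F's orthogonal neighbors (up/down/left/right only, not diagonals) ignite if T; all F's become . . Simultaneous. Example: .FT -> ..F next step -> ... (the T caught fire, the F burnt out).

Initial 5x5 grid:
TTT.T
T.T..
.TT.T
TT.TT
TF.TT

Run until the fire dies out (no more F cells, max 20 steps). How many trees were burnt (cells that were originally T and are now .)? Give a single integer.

Step 1: +2 fires, +1 burnt (F count now 2)
Step 2: +2 fires, +2 burnt (F count now 2)
Step 3: +1 fires, +2 burnt (F count now 1)
Step 4: +1 fires, +1 burnt (F count now 1)
Step 5: +1 fires, +1 burnt (F count now 1)
Step 6: +1 fires, +1 burnt (F count now 1)
Step 7: +1 fires, +1 burnt (F count now 1)
Step 8: +1 fires, +1 burnt (F count now 1)
Step 9: +0 fires, +1 burnt (F count now 0)
Fire out after step 9
Initially T: 16, now '.': 19
Total burnt (originally-T cells now '.'): 10

Answer: 10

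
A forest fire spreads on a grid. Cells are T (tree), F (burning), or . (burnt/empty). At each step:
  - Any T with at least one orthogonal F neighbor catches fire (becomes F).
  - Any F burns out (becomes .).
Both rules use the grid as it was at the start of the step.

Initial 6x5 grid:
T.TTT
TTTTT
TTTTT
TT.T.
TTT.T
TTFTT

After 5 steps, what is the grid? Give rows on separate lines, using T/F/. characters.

Step 1: 3 trees catch fire, 1 burn out
  T.TTT
  TTTTT
  TTTTT
  TT.T.
  TTF.T
  TF.FT
Step 2: 3 trees catch fire, 3 burn out
  T.TTT
  TTTTT
  TTTTT
  TT.T.
  TF..T
  F...F
Step 3: 3 trees catch fire, 3 burn out
  T.TTT
  TTTTT
  TTTTT
  TF.T.
  F...F
  .....
Step 4: 2 trees catch fire, 3 burn out
  T.TTT
  TTTTT
  TFTTT
  F..T.
  .....
  .....
Step 5: 3 trees catch fire, 2 burn out
  T.TTT
  TFTTT
  F.FTT
  ...T.
  .....
  .....

T.TTT
TFTTT
F.FTT
...T.
.....
.....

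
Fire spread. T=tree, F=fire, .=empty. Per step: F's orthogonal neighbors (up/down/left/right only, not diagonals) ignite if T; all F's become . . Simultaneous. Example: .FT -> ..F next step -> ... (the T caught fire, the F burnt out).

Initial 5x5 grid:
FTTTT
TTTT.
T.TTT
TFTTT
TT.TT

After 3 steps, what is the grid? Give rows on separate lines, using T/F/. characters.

Step 1: 5 trees catch fire, 2 burn out
  .FTTT
  FTTT.
  T.TTT
  F.FTT
  TF.TT
Step 2: 6 trees catch fire, 5 burn out
  ..FTT
  .FTT.
  F.FTT
  ...FT
  F..TT
Step 3: 5 trees catch fire, 6 burn out
  ...FT
  ..FT.
  ...FT
  ....F
  ...FT

...FT
..FT.
...FT
....F
...FT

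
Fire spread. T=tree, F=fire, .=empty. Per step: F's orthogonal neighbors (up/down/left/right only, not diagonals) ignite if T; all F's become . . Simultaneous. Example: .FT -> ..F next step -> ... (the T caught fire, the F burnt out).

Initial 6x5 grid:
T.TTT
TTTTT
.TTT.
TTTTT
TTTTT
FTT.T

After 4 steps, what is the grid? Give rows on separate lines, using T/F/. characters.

Step 1: 2 trees catch fire, 1 burn out
  T.TTT
  TTTTT
  .TTT.
  TTTTT
  FTTTT
  .FT.T
Step 2: 3 trees catch fire, 2 burn out
  T.TTT
  TTTTT
  .TTT.
  FTTTT
  .FTTT
  ..F.T
Step 3: 2 trees catch fire, 3 burn out
  T.TTT
  TTTTT
  .TTT.
  .FTTT
  ..FTT
  ....T
Step 4: 3 trees catch fire, 2 burn out
  T.TTT
  TTTTT
  .FTT.
  ..FTT
  ...FT
  ....T

T.TTT
TTTTT
.FTT.
..FTT
...FT
....T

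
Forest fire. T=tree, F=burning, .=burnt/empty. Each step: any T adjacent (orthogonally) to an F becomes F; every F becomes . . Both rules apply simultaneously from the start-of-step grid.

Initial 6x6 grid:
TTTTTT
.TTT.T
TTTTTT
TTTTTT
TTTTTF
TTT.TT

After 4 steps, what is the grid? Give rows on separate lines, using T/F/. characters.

Step 1: 3 trees catch fire, 1 burn out
  TTTTTT
  .TTT.T
  TTTTTT
  TTTTTF
  TTTTF.
  TTT.TF
Step 2: 4 trees catch fire, 3 burn out
  TTTTTT
  .TTT.T
  TTTTTF
  TTTTF.
  TTTF..
  TTT.F.
Step 3: 4 trees catch fire, 4 burn out
  TTTTTT
  .TTT.F
  TTTTF.
  TTTF..
  TTF...
  TTT...
Step 4: 5 trees catch fire, 4 burn out
  TTTTTF
  .TTT..
  TTTF..
  TTF...
  TF....
  TTF...

TTTTTF
.TTT..
TTTF..
TTF...
TF....
TTF...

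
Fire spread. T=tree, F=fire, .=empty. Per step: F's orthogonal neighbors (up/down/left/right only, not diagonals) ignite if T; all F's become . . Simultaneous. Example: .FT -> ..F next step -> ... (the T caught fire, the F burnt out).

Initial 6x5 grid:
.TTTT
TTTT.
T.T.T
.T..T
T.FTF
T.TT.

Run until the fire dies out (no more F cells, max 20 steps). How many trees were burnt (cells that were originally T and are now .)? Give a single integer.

Answer: 5

Derivation:
Step 1: +3 fires, +2 burnt (F count now 3)
Step 2: +2 fires, +3 burnt (F count now 2)
Step 3: +0 fires, +2 burnt (F count now 0)
Fire out after step 3
Initially T: 18, now '.': 17
Total burnt (originally-T cells now '.'): 5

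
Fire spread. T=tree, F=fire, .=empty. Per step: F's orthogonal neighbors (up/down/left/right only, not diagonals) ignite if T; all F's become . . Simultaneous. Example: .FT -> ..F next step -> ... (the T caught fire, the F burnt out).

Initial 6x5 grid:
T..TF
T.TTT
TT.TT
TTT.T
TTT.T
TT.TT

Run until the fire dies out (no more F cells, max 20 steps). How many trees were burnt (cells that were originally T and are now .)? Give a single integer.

Step 1: +2 fires, +1 burnt (F count now 2)
Step 2: +2 fires, +2 burnt (F count now 2)
Step 3: +3 fires, +2 burnt (F count now 3)
Step 4: +1 fires, +3 burnt (F count now 1)
Step 5: +1 fires, +1 burnt (F count now 1)
Step 6: +1 fires, +1 burnt (F count now 1)
Step 7: +0 fires, +1 burnt (F count now 0)
Fire out after step 7
Initially T: 22, now '.': 18
Total burnt (originally-T cells now '.'): 10

Answer: 10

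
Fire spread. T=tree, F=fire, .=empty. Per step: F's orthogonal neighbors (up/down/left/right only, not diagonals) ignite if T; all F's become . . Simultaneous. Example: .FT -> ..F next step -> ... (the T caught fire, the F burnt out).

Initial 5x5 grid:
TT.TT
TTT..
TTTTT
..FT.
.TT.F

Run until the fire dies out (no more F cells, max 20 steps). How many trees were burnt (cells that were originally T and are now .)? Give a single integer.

Step 1: +3 fires, +2 burnt (F count now 3)
Step 2: +4 fires, +3 burnt (F count now 4)
Step 3: +3 fires, +4 burnt (F count now 3)
Step 4: +2 fires, +3 burnt (F count now 2)
Step 5: +1 fires, +2 burnt (F count now 1)
Step 6: +0 fires, +1 burnt (F count now 0)
Fire out after step 6
Initially T: 15, now '.': 23
Total burnt (originally-T cells now '.'): 13

Answer: 13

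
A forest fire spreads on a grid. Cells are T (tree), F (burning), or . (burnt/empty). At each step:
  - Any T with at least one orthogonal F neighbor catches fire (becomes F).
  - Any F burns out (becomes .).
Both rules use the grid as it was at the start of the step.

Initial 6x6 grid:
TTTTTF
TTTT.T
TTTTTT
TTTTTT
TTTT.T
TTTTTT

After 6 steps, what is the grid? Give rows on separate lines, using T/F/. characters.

Step 1: 2 trees catch fire, 1 burn out
  TTTTF.
  TTTT.F
  TTTTTT
  TTTTTT
  TTTT.T
  TTTTTT
Step 2: 2 trees catch fire, 2 burn out
  TTTF..
  TTTT..
  TTTTTF
  TTTTTT
  TTTT.T
  TTTTTT
Step 3: 4 trees catch fire, 2 burn out
  TTF...
  TTTF..
  TTTTF.
  TTTTTF
  TTTT.T
  TTTTTT
Step 4: 5 trees catch fire, 4 burn out
  TF....
  TTF...
  TTTF..
  TTTTF.
  TTTT.F
  TTTTTT
Step 5: 5 trees catch fire, 5 burn out
  F.....
  TF....
  TTF...
  TTTF..
  TTTT..
  TTTTTF
Step 6: 5 trees catch fire, 5 burn out
  ......
  F.....
  TF....
  TTF...
  TTTF..
  TTTTF.

......
F.....
TF....
TTF...
TTTF..
TTTTF.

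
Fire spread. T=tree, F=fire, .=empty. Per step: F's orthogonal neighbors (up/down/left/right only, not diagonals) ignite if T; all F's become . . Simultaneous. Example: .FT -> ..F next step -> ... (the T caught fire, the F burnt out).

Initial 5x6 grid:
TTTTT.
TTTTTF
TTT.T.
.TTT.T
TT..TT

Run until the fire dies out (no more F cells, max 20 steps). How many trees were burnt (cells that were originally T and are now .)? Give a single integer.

Answer: 19

Derivation:
Step 1: +1 fires, +1 burnt (F count now 1)
Step 2: +3 fires, +1 burnt (F count now 3)
Step 3: +2 fires, +3 burnt (F count now 2)
Step 4: +3 fires, +2 burnt (F count now 3)
Step 5: +4 fires, +3 burnt (F count now 4)
Step 6: +4 fires, +4 burnt (F count now 4)
Step 7: +1 fires, +4 burnt (F count now 1)
Step 8: +1 fires, +1 burnt (F count now 1)
Step 9: +0 fires, +1 burnt (F count now 0)
Fire out after step 9
Initially T: 22, now '.': 27
Total burnt (originally-T cells now '.'): 19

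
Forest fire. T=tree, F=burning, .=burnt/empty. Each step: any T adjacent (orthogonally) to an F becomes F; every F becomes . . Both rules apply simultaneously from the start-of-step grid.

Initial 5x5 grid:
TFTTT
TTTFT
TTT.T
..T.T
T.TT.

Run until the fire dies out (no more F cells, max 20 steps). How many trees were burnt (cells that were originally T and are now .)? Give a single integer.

Step 1: +6 fires, +2 burnt (F count now 6)
Step 2: +5 fires, +6 burnt (F count now 5)
Step 3: +3 fires, +5 burnt (F count now 3)
Step 4: +1 fires, +3 burnt (F count now 1)
Step 5: +1 fires, +1 burnt (F count now 1)
Step 6: +0 fires, +1 burnt (F count now 0)
Fire out after step 6
Initially T: 17, now '.': 24
Total burnt (originally-T cells now '.'): 16

Answer: 16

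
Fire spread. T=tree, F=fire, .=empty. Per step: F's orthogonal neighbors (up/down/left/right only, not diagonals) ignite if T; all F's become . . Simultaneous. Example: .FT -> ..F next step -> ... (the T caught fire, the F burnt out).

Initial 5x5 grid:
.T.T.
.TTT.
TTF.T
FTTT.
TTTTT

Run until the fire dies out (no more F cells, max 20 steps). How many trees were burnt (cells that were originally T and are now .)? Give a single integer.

Step 1: +6 fires, +2 burnt (F count now 6)
Step 2: +5 fires, +6 burnt (F count now 5)
Step 3: +3 fires, +5 burnt (F count now 3)
Step 4: +1 fires, +3 burnt (F count now 1)
Step 5: +0 fires, +1 burnt (F count now 0)
Fire out after step 5
Initially T: 16, now '.': 24
Total burnt (originally-T cells now '.'): 15

Answer: 15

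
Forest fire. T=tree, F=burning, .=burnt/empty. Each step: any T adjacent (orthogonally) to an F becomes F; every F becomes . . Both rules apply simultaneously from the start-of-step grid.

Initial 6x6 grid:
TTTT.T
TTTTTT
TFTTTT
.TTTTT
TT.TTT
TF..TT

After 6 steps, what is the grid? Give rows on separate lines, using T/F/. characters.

Step 1: 6 trees catch fire, 2 burn out
  TTTT.T
  TFTTTT
  F.FTTT
  .FTTTT
  TF.TTT
  F...TT
Step 2: 6 trees catch fire, 6 burn out
  TFTT.T
  F.FTTT
  ...FTT
  ..FTTT
  F..TTT
  ....TT
Step 3: 5 trees catch fire, 6 burn out
  F.FT.T
  ...FTT
  ....FT
  ...FTT
  ...TTT
  ....TT
Step 4: 5 trees catch fire, 5 burn out
  ...F.T
  ....FT
  .....F
  ....FT
  ...FTT
  ....TT
Step 5: 3 trees catch fire, 5 burn out
  .....T
  .....F
  ......
  .....F
  ....FT
  ....TT
Step 6: 3 trees catch fire, 3 burn out
  .....F
  ......
  ......
  ......
  .....F
  ....FT

.....F
......
......
......
.....F
....FT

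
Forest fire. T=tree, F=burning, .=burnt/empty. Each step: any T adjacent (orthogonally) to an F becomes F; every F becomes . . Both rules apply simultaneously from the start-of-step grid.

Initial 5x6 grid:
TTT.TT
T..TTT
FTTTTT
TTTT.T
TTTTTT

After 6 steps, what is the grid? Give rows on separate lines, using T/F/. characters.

Step 1: 3 trees catch fire, 1 burn out
  TTT.TT
  F..TTT
  .FTTTT
  FTTT.T
  TTTTTT
Step 2: 4 trees catch fire, 3 burn out
  FTT.TT
  ...TTT
  ..FTTT
  .FTT.T
  FTTTTT
Step 3: 4 trees catch fire, 4 burn out
  .FT.TT
  ...TTT
  ...FTT
  ..FT.T
  .FTTTT
Step 4: 5 trees catch fire, 4 burn out
  ..F.TT
  ...FTT
  ....FT
  ...F.T
  ..FTTT
Step 5: 3 trees catch fire, 5 burn out
  ....TT
  ....FT
  .....F
  .....T
  ...FTT
Step 6: 4 trees catch fire, 3 burn out
  ....FT
  .....F
  ......
  .....F
  ....FT

....FT
.....F
......
.....F
....FT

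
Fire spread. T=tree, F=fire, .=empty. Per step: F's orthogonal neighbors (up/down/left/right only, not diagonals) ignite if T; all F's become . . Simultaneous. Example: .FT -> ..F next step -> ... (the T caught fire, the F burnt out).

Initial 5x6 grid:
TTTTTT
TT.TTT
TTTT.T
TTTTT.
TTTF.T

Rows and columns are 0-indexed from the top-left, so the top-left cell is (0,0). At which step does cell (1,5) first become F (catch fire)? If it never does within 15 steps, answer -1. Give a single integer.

Step 1: cell (1,5)='T' (+2 fires, +1 burnt)
Step 2: cell (1,5)='T' (+4 fires, +2 burnt)
Step 3: cell (1,5)='T' (+4 fires, +4 burnt)
Step 4: cell (1,5)='T' (+4 fires, +4 burnt)
Step 5: cell (1,5)='F' (+5 fires, +4 burnt)
  -> target ignites at step 5
Step 6: cell (1,5)='.' (+4 fires, +5 burnt)
Step 7: cell (1,5)='.' (+1 fires, +4 burnt)
Step 8: cell (1,5)='.' (+0 fires, +1 burnt)
  fire out at step 8

5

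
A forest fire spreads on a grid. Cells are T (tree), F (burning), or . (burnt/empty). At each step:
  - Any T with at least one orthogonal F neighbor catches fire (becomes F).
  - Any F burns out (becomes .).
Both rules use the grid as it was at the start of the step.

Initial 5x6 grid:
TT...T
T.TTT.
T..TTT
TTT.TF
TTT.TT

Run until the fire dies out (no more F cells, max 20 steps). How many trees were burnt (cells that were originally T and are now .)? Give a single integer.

Answer: 9

Derivation:
Step 1: +3 fires, +1 burnt (F count now 3)
Step 2: +2 fires, +3 burnt (F count now 2)
Step 3: +2 fires, +2 burnt (F count now 2)
Step 4: +1 fires, +2 burnt (F count now 1)
Step 5: +1 fires, +1 burnt (F count now 1)
Step 6: +0 fires, +1 burnt (F count now 0)
Fire out after step 6
Initially T: 20, now '.': 19
Total burnt (originally-T cells now '.'): 9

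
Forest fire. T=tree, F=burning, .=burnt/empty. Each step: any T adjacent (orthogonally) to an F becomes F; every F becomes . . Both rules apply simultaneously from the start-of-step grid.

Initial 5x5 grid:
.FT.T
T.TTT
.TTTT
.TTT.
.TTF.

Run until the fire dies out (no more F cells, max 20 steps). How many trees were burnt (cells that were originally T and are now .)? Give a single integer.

Step 1: +3 fires, +2 burnt (F count now 3)
Step 2: +4 fires, +3 burnt (F count now 4)
Step 3: +4 fires, +4 burnt (F count now 4)
Step 4: +2 fires, +4 burnt (F count now 2)
Step 5: +1 fires, +2 burnt (F count now 1)
Step 6: +0 fires, +1 burnt (F count now 0)
Fire out after step 6
Initially T: 15, now '.': 24
Total burnt (originally-T cells now '.'): 14

Answer: 14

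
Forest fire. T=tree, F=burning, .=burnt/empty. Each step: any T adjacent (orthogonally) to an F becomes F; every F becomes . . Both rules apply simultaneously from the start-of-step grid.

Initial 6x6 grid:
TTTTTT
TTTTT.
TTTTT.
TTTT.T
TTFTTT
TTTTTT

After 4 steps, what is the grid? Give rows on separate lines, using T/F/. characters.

Step 1: 4 trees catch fire, 1 burn out
  TTTTTT
  TTTTT.
  TTTTT.
  TTFT.T
  TF.FTT
  TTFTTT
Step 2: 7 trees catch fire, 4 burn out
  TTTTTT
  TTTTT.
  TTFTT.
  TF.F.T
  F...FT
  TF.FTT
Step 3: 7 trees catch fire, 7 burn out
  TTTTTT
  TTFTT.
  TF.FT.
  F....T
  .....F
  F...FT
Step 4: 7 trees catch fire, 7 burn out
  TTFTTT
  TF.FT.
  F...F.
  .....F
  ......
  .....F

TTFTTT
TF.FT.
F...F.
.....F
......
.....F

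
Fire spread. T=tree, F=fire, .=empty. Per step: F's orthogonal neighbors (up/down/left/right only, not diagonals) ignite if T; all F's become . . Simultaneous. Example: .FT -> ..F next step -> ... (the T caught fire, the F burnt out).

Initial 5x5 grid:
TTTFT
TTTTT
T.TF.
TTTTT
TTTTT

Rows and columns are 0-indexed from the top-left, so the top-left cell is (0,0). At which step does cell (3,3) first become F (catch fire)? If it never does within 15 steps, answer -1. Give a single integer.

Step 1: cell (3,3)='F' (+5 fires, +2 burnt)
  -> target ignites at step 1
Step 2: cell (3,3)='.' (+6 fires, +5 burnt)
Step 3: cell (3,3)='.' (+5 fires, +6 burnt)
Step 4: cell (3,3)='.' (+3 fires, +5 burnt)
Step 5: cell (3,3)='.' (+2 fires, +3 burnt)
Step 6: cell (3,3)='.' (+0 fires, +2 burnt)
  fire out at step 6

1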